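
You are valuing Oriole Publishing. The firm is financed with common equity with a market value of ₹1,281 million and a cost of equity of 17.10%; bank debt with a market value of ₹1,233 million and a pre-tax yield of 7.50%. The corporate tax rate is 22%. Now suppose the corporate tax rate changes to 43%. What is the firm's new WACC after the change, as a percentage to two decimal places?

10.81%

After the change:
Total capital V = 1281 + 1233 = 2514.
Equity: weight = 1281/2514 = 0.5095; cost = 17.1%.
Bank debt: weight = 1233/2514 = 0.4905; after-tax cost = 7.5% × (1 − 43%) = 4.2750%.
WACC = 0.5095 × 17.1000% + 0.4905 × 4.2750% = 10.8099%.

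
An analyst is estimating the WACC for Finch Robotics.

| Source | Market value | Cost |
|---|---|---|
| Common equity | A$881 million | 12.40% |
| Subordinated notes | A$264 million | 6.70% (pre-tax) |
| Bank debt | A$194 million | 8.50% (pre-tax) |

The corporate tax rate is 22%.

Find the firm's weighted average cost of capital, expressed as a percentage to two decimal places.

10.15%

Total capital V = 881 + 264 + 194 = 1339.
Equity: weight = 881/1339 = 0.6580; cost = 12.4%.
Subordinated notes: weight = 264/1339 = 0.1972; after-tax cost = 6.7% × (1 − 22%) = 5.2260%.
Bank debt: weight = 194/1339 = 0.1449; after-tax cost = 8.5% × (1 − 22%) = 6.6300%.
WACC = 0.6580 × 12.4000% + 0.1972 × 5.2260% + 0.1449 × 6.6300% = 10.1496%.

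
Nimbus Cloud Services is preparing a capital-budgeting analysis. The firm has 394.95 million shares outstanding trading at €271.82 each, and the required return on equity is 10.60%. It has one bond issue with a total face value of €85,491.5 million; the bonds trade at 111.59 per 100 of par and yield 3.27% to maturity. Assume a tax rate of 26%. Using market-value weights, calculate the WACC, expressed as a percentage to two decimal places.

6.75%

Market value of equity E = 271.82 × 394.95m = 107355.309m. Market value of debt D = 85491.5m × 111.59/100 = 95399.96485m.
Total capital V = 107355.309 + 95399.96485 = 202755.27385.
Equity: weight = 107355.309/202755.27385 = 0.5295; cost = 10.6%.
Bonds outstanding: weight = 95399.96485/202755.27385 = 0.4705; after-tax cost = 3.27% × (1 − 26%) = 2.4198%.
WACC = 0.5295 × 10.6000% + 0.4705 × 2.4198% = 6.7511%.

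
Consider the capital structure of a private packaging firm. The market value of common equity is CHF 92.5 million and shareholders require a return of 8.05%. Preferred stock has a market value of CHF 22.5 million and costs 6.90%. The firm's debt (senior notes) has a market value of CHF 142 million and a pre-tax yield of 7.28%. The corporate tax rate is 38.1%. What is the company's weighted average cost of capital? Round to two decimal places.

5.99%

Total capital V = 92.5 + 22.5 + 142 = 257.
Equity: weight = 92.5/257 = 0.3599; cost = 8.05%.
Preferred: weight = 22.5/257 = 0.0875; cost = 6.9%.
Senior notes: weight = 142/257 = 0.5525; after-tax cost = 7.28% × (1 − 38.1%) = 4.5063%.
WACC = 0.3599 × 8.0500% + 0.0875 × 6.9000% + 0.5525 × 4.5063% = 5.9913%.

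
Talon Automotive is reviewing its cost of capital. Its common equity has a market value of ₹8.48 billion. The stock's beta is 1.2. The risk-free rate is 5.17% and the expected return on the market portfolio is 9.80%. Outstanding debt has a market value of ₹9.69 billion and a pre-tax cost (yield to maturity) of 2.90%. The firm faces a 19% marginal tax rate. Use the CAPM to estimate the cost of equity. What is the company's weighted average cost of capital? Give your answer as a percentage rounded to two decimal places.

6.26%

Market risk premium = 9.8% − 5.17% = 4.63%.
Cost of equity via CAPM: Re = 5.17% + 1.2 × 4.63% = 10.7260%.
Total capital V = 8.48 + 9.69 = 18.17.
Equity: weight = 8.48/18.17 = 0.4667; cost = 10.726%.
Debt: weight = 9.69/18.17 = 0.5333; after-tax cost = 2.9% × (1 − 19%) = 2.3490%.
WACC = 0.4667 × 10.7260% + 0.5333 × 2.3490% = 6.2586%.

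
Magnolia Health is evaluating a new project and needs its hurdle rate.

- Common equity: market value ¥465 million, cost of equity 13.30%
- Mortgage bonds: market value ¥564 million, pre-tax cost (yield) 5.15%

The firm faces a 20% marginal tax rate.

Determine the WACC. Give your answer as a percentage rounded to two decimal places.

8.27%

Total capital V = 465 + 564 = 1029.
Equity: weight = 465/1029 = 0.4519; cost = 13.3%.
Mortgage bonds: weight = 564/1029 = 0.5481; after-tax cost = 5.15% × (1 − 20%) = 4.1200%.
WACC = 0.4519 × 13.3000% + 0.5481 × 4.1200% = 8.2684%.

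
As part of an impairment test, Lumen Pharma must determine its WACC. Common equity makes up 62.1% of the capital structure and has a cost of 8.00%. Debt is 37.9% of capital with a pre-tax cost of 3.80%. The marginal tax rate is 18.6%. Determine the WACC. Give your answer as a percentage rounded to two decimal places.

After-tax cost of debt = 3.8% × (1 − 18.6%) = 3.0932%.
WACC = 0.621 × 8.0000% + 0.379 × 3.0932% = 6.1403%.

6.14%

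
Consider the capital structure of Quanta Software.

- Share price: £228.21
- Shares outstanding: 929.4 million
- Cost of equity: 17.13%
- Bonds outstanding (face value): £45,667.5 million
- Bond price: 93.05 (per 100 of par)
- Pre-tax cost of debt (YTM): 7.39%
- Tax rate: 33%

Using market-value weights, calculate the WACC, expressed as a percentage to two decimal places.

Market value of equity E = 228.21 × 929.4m = 212098.374m. Market value of debt D = 45667.5m × 93.05/100 = 42493.60875m.
Total capital V = 212098.374 + 42493.60875 = 254591.98275.
Equity: weight = 212098.374/254591.98275 = 0.8331; cost = 17.13%.
Bonds outstanding: weight = 42493.60875/254591.98275 = 0.1669; after-tax cost = 7.39% × (1 − 33%) = 4.9513%.
WACC = 0.8331 × 17.1300% + 0.1669 × 4.9513% = 15.0973%.

15.10%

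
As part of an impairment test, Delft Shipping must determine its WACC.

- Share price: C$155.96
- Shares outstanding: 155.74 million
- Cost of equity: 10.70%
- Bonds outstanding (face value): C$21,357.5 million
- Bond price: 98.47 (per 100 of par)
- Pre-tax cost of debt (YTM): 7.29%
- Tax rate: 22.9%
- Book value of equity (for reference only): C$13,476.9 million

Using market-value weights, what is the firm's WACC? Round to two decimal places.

Market value of equity E = 155.96 × 155.74m = 24289.2104m. Market value of debt D = 21357.5m × 98.47/100 = 21030.73025m.
Total capital V = 24289.2104 + 21030.73025 = 45319.94065.
Equity: weight = 24289.2104/45319.94065 = 0.5359; cost = 10.7%.
Bonds outstanding: weight = 21030.73025/45319.94065 = 0.4641; after-tax cost = 7.29% × (1 − 22.9%) = 5.6206%.
WACC = 0.5359 × 10.7000% + 0.4641 × 5.6206% = 8.3429%.

8.34%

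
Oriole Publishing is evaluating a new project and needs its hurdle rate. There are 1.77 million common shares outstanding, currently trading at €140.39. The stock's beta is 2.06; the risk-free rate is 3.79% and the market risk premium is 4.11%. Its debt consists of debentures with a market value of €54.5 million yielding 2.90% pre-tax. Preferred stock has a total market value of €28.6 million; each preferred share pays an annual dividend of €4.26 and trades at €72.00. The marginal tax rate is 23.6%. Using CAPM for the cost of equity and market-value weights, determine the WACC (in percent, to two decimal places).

Cost of equity via CAPM: Re = 3.79% + 2.06 × 4.11% = 12.2566%.
Cost of preferred: Rp = 4.26 / 72.0 = 5.9167%.
Market value of equity E = 140.39 × 1.77m = 248.4903m.
Total capital V = 248.4903 + 28.6 + 54.5 = 331.5903.
Equity: weight = 248.4903/331.5903 = 0.7494; cost = 12.2566%.
Preferred: weight = 28.6/331.5903 = 0.0863; cost = 5.9167%.
Debentures: weight = 54.5/331.5903 = 0.1644; after-tax cost = 2.9% × (1 − 23.6%) = 2.2156%.
WACC = 0.7494 × 12.2566% + 0.0863 × 5.9167% + 0.1644 × 2.2156% = 10.0594%.

10.06%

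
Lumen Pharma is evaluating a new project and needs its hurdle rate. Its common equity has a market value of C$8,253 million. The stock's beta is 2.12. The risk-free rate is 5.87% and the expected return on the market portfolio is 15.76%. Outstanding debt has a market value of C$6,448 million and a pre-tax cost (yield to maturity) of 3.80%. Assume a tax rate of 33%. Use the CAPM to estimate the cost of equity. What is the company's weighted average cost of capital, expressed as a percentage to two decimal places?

16.18%

Market risk premium = 15.76% − 5.87% = 9.89%.
Cost of equity via CAPM: Re = 5.87% + 2.12 × 9.89% = 26.8368%.
Total capital V = 8253 + 6448 = 14701.
Equity: weight = 8253/14701 = 0.5614; cost = 26.8368%.
Debt: weight = 6448/14701 = 0.4386; after-tax cost = 3.8% × (1 − 33%) = 2.5460%.
WACC = 0.5614 × 26.8368% + 0.4386 × 2.5460% = 16.1826%.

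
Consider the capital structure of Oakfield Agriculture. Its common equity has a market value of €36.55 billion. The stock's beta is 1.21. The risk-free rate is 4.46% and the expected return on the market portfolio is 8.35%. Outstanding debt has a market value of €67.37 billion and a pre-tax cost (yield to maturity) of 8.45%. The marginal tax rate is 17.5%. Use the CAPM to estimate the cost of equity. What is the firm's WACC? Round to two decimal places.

Market risk premium = 8.35% − 4.46% = 3.89%.
Cost of equity via CAPM: Re = 4.46% + 1.21 × 3.89% = 9.1669%.
Total capital V = 36.55 + 67.37 = 103.92.
Equity: weight = 36.55/103.92 = 0.3517; cost = 9.1669%.
Debt: weight = 67.37/103.92 = 0.6483; after-tax cost = 8.45% × (1 − 17.5%) = 6.9712%.
WACC = 0.3517 × 9.1669% + 0.6483 × 6.9712% = 7.7435%.

7.74%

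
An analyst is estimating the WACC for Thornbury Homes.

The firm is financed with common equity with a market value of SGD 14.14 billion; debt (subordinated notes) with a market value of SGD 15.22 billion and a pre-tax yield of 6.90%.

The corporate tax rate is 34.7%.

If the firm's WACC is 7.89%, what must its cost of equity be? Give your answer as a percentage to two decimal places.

Total capital V = 14.14 + 15.22 = 29.36.
Equity weight = 14.14/29.36 = 0.4816.
Subordinated notes weight = 15.22/29.36 = 0.5184.
Debt contribution = 0.5184 × 6.9% × (1 − 34.7%) = 2.3357%.
Required equity contribution = 7.89% − 2.3357% = 5.5543%.
Re = 5.5543% / 0.4816 = 11.5328%.

11.53%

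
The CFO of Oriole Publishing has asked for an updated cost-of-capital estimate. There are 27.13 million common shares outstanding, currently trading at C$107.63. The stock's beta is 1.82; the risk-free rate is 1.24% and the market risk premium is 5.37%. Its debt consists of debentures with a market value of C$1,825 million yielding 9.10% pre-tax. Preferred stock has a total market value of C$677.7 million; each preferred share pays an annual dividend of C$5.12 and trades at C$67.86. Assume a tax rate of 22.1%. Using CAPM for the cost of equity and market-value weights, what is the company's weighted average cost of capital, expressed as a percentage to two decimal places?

Cost of equity via CAPM: Re = 1.24% + 1.82 × 5.37% = 11.0134%.
Cost of preferred: Rp = 5.12 / 67.86 = 7.5449%.
Market value of equity E = 107.63 × 27.13m = 2920.0019m.
Total capital V = 2920.0019 + 677.7 + 1825 = 5422.7019.
Equity: weight = 2920.0019/5422.7019 = 0.5385; cost = 11.0134%.
Preferred: weight = 677.7/5422.7019 = 0.1250; cost = 7.5449%.
Debentures: weight = 1825/5422.7019 = 0.3365; after-tax cost = 9.1% × (1 − 22.1%) = 7.0889%.
WACC = 0.5385 × 11.0134% + 0.1250 × 7.5449% + 0.3365 × 7.0889% = 9.2591%.

9.26%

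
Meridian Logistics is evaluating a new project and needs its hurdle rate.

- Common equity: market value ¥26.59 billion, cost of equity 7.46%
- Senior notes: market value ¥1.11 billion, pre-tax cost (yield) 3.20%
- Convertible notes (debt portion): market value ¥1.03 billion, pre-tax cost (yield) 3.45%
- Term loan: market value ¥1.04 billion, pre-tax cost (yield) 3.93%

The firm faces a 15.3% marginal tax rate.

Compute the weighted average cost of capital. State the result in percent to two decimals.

Total capital V = 26.59 + 1.11 + 1.03 + 1.04 = 29.77.
Equity: weight = 26.59/29.77 = 0.8932; cost = 7.46%.
Senior notes: weight = 1.11/29.77 = 0.0373; after-tax cost = 3.2% × (1 − 15.3%) = 2.7104%.
Convertible notes (debt portion): weight = 1.03/29.77 = 0.0346; after-tax cost = 3.45% × (1 − 15.3%) = 2.9222%.
Term loan: weight = 1.04/29.77 = 0.0349; after-tax cost = 3.93% × (1 − 15.3%) = 3.3287%.
WACC = 0.8932 × 7.4600% + 0.0373 × 2.7104% + 0.0346 × 2.9222% + 0.0349 × 3.3287% = 6.9816%.

6.98%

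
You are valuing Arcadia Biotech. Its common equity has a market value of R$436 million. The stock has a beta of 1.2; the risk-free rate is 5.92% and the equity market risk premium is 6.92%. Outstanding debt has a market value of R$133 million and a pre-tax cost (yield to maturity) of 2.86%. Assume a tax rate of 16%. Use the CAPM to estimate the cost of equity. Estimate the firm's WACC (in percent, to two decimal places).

Cost of equity via CAPM: Re = 5.92% + 1.2 × 6.92% = 14.2240%.
Total capital V = 436 + 133 = 569.
Equity: weight = 436/569 = 0.7663; cost = 14.224%.
Debt: weight = 133/569 = 0.2337; after-tax cost = 2.86% × (1 − 16%) = 2.4024%.
WACC = 0.7663 × 14.2240% + 0.2337 × 2.4024% = 11.4608%.

11.46%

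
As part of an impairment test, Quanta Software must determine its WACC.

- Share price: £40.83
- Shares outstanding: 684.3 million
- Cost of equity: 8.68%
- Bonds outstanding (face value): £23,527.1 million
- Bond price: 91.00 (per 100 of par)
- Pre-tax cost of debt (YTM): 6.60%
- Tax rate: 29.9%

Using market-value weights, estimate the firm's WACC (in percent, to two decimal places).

Market value of equity E = 40.83 × 684.3m = 27939.969m. Market value of debt D = 23527.1m × 91.0/100 = 21409.661m.
Total capital V = 27939.969 + 21409.661 = 49349.63.
Equity: weight = 27939.969/49349.63 = 0.5662; cost = 8.68%.
Bonds outstanding: weight = 21409.661/49349.63 = 0.4338; after-tax cost = 6.6% × (1 − 29.9%) = 4.6266%.
WACC = 0.5662 × 8.6800% + 0.4338 × 4.6266% = 6.9215%.

6.92%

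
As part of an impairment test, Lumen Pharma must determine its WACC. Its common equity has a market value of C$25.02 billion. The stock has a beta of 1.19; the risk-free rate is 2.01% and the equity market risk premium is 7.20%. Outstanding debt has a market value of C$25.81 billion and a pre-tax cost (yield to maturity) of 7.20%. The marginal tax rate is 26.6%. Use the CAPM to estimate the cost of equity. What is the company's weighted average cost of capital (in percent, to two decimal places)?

7.89%

Cost of equity via CAPM: Re = 2.01% + 1.19 × 7.2% = 10.5780%.
Total capital V = 25.02 + 25.81 = 50.83.
Equity: weight = 25.02/50.83 = 0.4922; cost = 10.578%.
Debt: weight = 25.81/50.83 = 0.5078; after-tax cost = 7.2% × (1 − 26.6%) = 5.2848%.
WACC = 0.4922 × 10.5780% + 0.5078 × 5.2848% = 7.8903%.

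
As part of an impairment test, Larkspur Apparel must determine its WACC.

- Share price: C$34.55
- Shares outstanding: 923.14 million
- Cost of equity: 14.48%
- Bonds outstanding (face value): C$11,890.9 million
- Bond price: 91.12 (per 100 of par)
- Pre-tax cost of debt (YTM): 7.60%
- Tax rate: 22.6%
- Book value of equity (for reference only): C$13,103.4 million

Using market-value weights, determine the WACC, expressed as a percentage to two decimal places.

Market value of equity E = 34.55 × 923.14m = 31894.487m. Market value of debt D = 11890.9m × 91.12/100 = 10834.98808m.
Total capital V = 31894.487 + 10834.98808 = 42729.47508.
Equity: weight = 31894.487/42729.47508 = 0.7464; cost = 14.48%.
Bonds outstanding: weight = 10834.98808/42729.47508 = 0.2536; after-tax cost = 7.6% × (1 − 22.6%) = 5.8824%.
WACC = 0.7464 × 14.4800% + 0.2536 × 5.8824% = 12.2999%.

12.30%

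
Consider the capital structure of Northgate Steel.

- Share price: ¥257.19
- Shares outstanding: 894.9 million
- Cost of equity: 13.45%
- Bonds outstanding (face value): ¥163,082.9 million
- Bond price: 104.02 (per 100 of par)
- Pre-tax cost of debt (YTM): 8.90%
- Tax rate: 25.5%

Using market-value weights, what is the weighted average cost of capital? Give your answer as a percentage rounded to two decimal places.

10.56%

Market value of equity E = 257.19 × 894.9m = 230159.331m. Market value of debt D = 163082.9m × 104.02/100 = 169638.83258m.
Total capital V = 230159.331 + 169638.83258 = 399798.16358.
Equity: weight = 230159.331/399798.16358 = 0.5757; cost = 13.45%.
Bonds outstanding: weight = 169638.83258/399798.16358 = 0.4243; after-tax cost = 8.9% × (1 − 25.5%) = 6.6305%.
WACC = 0.5757 × 13.4500% + 0.4243 × 6.6305% = 10.5564%.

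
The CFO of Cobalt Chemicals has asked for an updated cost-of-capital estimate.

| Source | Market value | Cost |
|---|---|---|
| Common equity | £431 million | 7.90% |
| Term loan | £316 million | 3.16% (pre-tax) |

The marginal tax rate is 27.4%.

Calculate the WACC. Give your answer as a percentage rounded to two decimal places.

5.53%

Total capital V = 431 + 316 = 747.
Equity: weight = 431/747 = 0.5770; cost = 7.9%.
Term loan: weight = 316/747 = 0.4230; after-tax cost = 3.16% × (1 − 27.4%) = 2.2942%.
WACC = 0.5770 × 7.9000% + 0.4230 × 2.2942% = 5.5286%.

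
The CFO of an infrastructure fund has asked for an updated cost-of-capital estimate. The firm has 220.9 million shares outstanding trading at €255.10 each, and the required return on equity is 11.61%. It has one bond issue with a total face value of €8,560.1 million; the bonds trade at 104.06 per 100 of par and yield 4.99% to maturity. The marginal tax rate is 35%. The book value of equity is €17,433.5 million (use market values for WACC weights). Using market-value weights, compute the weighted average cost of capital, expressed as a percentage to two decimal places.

Market value of equity E = 255.1 × 220.9m = 56351.59m. Market value of debt D = 8560.1m × 104.06/100 = 8907.64006m.
Total capital V = 56351.59 + 8907.64006 = 65259.23006.
Equity: weight = 56351.59/65259.23006 = 0.8635; cost = 11.61%.
Bonds outstanding: weight = 8907.64006/65259.23006 = 0.1365; after-tax cost = 4.99% × (1 − 35%) = 3.2435%.
WACC = 0.8635 × 11.6100% + 0.1365 × 3.2435% = 10.4680%.

10.47%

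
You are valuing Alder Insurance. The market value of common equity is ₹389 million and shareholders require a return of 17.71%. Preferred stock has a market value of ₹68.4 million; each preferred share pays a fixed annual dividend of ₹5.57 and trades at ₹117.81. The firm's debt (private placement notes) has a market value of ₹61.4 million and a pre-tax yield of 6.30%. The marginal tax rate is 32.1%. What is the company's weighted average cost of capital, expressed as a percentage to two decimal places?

Cost of preferred: Rp = 5.57 / 117.81 = 4.7280%.
Total capital V = 389 + 68.4 + 61.4 = 518.8.
Equity: weight = 389/518.8 = 0.7498; cost = 17.71%.
Preferred: weight = 68.4/518.8 = 0.1318; cost = 4.728%.
Private placement notes: weight = 61.4/518.8 = 0.1184; after-tax cost = 6.3% × (1 − 32.1%) = 4.2777%.
WACC = 0.7498 × 17.7100% + 0.1318 × 4.7280% + 0.1184 × 4.2777% = 14.4087%.

14.41%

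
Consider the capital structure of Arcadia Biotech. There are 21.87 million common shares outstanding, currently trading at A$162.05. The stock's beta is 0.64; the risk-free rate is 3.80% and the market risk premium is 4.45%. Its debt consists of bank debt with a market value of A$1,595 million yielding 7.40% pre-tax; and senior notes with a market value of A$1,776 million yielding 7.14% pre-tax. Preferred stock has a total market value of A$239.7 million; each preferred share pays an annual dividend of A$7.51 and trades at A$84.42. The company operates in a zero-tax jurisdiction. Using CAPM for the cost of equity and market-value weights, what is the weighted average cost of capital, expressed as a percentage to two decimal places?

7.01%

Cost of equity via CAPM: Re = 3.8% + 0.64 × 4.45% = 6.6480%.
Cost of preferred: Rp = 7.51 / 84.42 = 8.8960%.
Market value of equity E = 162.05 × 21.87m = 3544.0335m.
Total capital V = 3544.0335 + 239.7 + 1595 + 1776 = 7154.7335.
Equity: weight = 3544.0335/7154.7335 = 0.4953; cost = 6.648%.
Preferred: weight = 239.7/7154.7335 = 0.0335; cost = 8.896%.
Bank debt: weight = 1595/7154.7335 = 0.2229; after-tax cost = 7.4% × (1 − 0%) = 7.4000%.
Senior notes: weight = 1776/7154.7335 = 0.2482; after-tax cost = 7.14% × (1 − 0%) = 7.1400%.
WACC = 0.4953 × 6.6480% + 0.0335 × 8.8960% + 0.2229 × 7.4000% + 0.2482 × 7.1400% = 7.0131%.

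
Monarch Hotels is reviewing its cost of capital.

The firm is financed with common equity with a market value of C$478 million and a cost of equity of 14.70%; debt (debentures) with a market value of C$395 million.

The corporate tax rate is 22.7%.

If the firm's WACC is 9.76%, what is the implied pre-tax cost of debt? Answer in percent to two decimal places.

Total capital V = 478 + 395 = 873.
Equity weight = 478/873 = 0.5475.
Debentures weight = 395/873 = 0.4525.
Equity contribution = 0.5475 × 14.7% = 8.0488%.
Remaining for debt = 9.76% − 8.0488% = 1.7112%.
Rd × (1 − 22.7%) × 0.4525 = 1.7112%  ⇒  Rd = 4.8926%.

4.89%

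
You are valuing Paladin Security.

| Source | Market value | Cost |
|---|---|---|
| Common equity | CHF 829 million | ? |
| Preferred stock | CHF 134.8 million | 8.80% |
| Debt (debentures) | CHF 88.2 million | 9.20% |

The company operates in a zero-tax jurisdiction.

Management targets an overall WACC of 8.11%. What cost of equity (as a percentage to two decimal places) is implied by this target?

Total capital V = 829 + 134.8 + 88.2 = 1052.
Equity weight = 829/1052 = 0.7880.
Preferred weight = 134.8/1052 = 0.1281.
Debentures weight = 88.2/1052 = 0.0838.
Debt contribution = 0.0838 × 9.2% × (1 − 0%) = 0.7713%.
Preferred contribution = 0.1281 × 8.8% = 1.1276%.
Required equity contribution = 8.11% − 1.8989% = 6.2111%.
Re = 6.2111% / 0.7880 = 7.8818%.

7.88%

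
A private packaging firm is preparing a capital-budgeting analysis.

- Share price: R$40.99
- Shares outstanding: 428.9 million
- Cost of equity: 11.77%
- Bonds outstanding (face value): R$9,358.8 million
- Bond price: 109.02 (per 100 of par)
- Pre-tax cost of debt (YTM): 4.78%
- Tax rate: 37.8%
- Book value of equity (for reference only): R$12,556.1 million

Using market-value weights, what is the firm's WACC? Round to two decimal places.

8.54%

Market value of equity E = 40.99 × 428.9m = 17580.611m. Market value of debt D = 9358.8m × 109.02/100 = 10202.96376m.
Total capital V = 17580.611 + 10202.96376 = 27783.57476.
Equity: weight = 17580.611/27783.57476 = 0.6328; cost = 11.77%.
Bonds outstanding: weight = 10202.96376/27783.57476 = 0.3672; after-tax cost = 4.78% × (1 − 37.8%) = 2.9732%.
WACC = 0.6328 × 11.7700% + 0.3672 × 2.9732% = 8.5395%.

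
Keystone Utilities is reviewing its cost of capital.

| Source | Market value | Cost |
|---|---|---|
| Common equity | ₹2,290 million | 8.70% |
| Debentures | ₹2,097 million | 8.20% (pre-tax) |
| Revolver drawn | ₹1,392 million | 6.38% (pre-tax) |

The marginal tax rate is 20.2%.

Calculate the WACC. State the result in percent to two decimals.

Total capital V = 2290 + 2097 + 1392 = 5779.
Equity: weight = 2290/5779 = 0.3963; cost = 8.7%.
Debentures: weight = 2097/5779 = 0.3629; after-tax cost = 8.2% × (1 − 20.2%) = 6.5436%.
Revolver drawn: weight = 1392/5779 = 0.2409; after-tax cost = 6.38% × (1 − 20.2%) = 5.0912%.
WACC = 0.3963 × 8.7000% + 0.3629 × 6.5436% + 0.2409 × 5.0912% = 7.0483%.

7.05%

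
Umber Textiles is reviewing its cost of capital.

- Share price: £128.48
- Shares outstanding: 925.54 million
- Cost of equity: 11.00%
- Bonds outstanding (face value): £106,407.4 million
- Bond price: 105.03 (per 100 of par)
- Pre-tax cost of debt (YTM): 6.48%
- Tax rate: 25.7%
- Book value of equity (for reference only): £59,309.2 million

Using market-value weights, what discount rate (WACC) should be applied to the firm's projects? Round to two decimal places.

Market value of equity E = 128.48 × 925.54m = 118913.3792m. Market value of debt D = 106407.4m × 105.03/100 = 111759.69222m.
Total capital V = 118913.3792 + 111759.69222 = 230673.07142.
Equity: weight = 118913.3792/230673.07142 = 0.5155; cost = 11%.
Bonds outstanding: weight = 111759.69222/230673.07142 = 0.4845; after-tax cost = 6.48% × (1 − 25.7%) = 4.8146%.
WACC = 0.5155 × 11.0000% + 0.4845 × 4.8146% = 8.0032%.

8.00%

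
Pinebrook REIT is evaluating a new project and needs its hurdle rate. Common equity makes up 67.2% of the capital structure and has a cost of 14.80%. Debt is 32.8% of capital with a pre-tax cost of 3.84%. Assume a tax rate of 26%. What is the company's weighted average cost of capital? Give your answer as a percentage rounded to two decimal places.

After-tax cost of debt = 3.84% × (1 − 26%) = 2.8416%.
WACC = 0.672 × 14.8000% + 0.328 × 2.8416% = 10.8776%.

10.88%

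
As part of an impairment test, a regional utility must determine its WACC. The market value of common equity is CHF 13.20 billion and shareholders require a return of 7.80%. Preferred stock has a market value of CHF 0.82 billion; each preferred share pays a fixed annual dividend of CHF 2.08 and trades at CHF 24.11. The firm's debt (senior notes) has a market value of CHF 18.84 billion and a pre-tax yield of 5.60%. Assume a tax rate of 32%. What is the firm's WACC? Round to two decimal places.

5.53%

Cost of preferred: Rp = 2.08 / 24.11 = 8.6271%.
Total capital V = 13.2 + 0.82 + 18.84 = 32.86.
Equity: weight = 13.2/32.86 = 0.4017; cost = 7.8%.
Preferred: weight = 0.82/32.86 = 0.0250; cost = 8.6271%.
Senior notes: weight = 18.84/32.86 = 0.5733; after-tax cost = 5.6% × (1 − 32%) = 3.8080%.
WACC = 0.4017 × 7.8000% + 0.0250 × 8.6271% + 0.5733 × 3.8080% = 5.5319%.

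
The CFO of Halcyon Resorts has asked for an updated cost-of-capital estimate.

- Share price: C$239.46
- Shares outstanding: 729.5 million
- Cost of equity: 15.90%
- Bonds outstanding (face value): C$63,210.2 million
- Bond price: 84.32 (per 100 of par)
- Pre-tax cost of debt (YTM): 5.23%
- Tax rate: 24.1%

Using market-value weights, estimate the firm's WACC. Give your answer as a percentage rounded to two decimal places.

Market value of equity E = 239.46 × 729.5m = 174686.07m. Market value of debt D = 63210.2m × 84.32/100 = 53298.84064m.
Total capital V = 174686.07 + 53298.84064 = 227984.91064.
Equity: weight = 174686.07/227984.91064 = 0.7662; cost = 15.9%.
Bonds outstanding: weight = 53298.84064/227984.91064 = 0.2338; after-tax cost = 5.23% × (1 − 24.1%) = 3.9696%.
WACC = 0.7662 × 15.9000% + 0.2338 × 3.9696% = 13.1109%.

13.11%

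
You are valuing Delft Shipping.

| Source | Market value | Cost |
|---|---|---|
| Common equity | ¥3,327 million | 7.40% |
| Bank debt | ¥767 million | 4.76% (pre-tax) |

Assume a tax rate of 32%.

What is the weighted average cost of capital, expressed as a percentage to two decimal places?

6.62%

Total capital V = 3327 + 767 = 4094.
Equity: weight = 3327/4094 = 0.8127; cost = 7.4%.
Bank debt: weight = 767/4094 = 0.1873; after-tax cost = 4.76% × (1 − 32%) = 3.2368%.
WACC = 0.8127 × 7.4000% + 0.1873 × 3.2368% = 6.6200%.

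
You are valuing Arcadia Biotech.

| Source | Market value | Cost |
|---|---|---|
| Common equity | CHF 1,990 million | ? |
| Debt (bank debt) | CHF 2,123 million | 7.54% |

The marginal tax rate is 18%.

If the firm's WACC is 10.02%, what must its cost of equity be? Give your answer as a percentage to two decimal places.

14.11%

Total capital V = 1990 + 2123 = 4113.
Equity weight = 1990/4113 = 0.4838.
Bank debt weight = 2123/4113 = 0.5162.
Debt contribution = 0.5162 × 7.54% × (1 − 18%) = 3.1914%.
Required equity contribution = 10.02% − 3.1914% = 6.8286%.
Re = 6.8286% / 0.4838 = 14.1137%.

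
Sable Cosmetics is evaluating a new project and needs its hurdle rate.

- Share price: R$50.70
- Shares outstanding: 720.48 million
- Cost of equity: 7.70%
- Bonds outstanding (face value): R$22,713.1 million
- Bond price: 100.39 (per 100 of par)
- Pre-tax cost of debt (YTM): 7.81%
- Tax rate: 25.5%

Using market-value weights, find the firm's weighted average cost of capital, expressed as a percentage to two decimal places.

Market value of equity E = 50.7 × 720.48m = 36528.336m. Market value of debt D = 22713.1m × 100.39/100 = 22801.68109m.
Total capital V = 36528.336 + 22801.68109 = 59330.01709.
Equity: weight = 36528.336/59330.01709 = 0.6157; cost = 7.7%.
Bonds outstanding: weight = 22801.68109/59330.01709 = 0.3843; after-tax cost = 7.81% × (1 − 25.5%) = 5.8184%.
WACC = 0.6157 × 7.7000% + 0.3843 × 5.8184% = 6.9769%.

6.98%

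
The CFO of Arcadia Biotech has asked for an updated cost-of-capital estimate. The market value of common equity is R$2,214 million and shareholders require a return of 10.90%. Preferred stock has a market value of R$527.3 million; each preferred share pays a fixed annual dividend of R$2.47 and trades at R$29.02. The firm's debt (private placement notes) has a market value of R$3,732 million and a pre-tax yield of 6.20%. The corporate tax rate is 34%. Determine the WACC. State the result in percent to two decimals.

6.78%

Cost of preferred: Rp = 2.47 / 29.02 = 8.5114%.
Total capital V = 2214 + 527.3 + 3732 = 6473.3.
Equity: weight = 2214/6473.3 = 0.3420; cost = 10.9%.
Preferred: weight = 527.3/6473.3 = 0.0815; cost = 8.5114%.
Private placement notes: weight = 3732/6473.3 = 0.5765; after-tax cost = 6.2% × (1 − 34%) = 4.0920%.
WACC = 0.3420 × 10.9000% + 0.0815 × 8.5114% + 0.5765 × 4.0920% = 6.7805%.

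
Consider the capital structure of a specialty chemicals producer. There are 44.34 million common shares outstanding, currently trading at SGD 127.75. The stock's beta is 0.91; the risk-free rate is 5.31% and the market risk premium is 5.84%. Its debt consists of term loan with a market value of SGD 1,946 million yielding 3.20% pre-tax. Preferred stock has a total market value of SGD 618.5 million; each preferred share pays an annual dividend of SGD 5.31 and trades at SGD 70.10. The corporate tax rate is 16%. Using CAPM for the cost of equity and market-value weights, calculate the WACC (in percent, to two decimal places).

8.52%

Cost of equity via CAPM: Re = 5.31% + 0.91 × 5.84% = 10.6244%.
Cost of preferred: Rp = 5.31 / 70.1 = 7.5749%.
Market value of equity E = 127.75 × 44.34m = 5664.435m.
Total capital V = 5664.435 + 618.5 + 1946 = 8228.935.
Equity: weight = 5664.435/8228.935 = 0.6884; cost = 10.6244%.
Preferred: weight = 618.5/8228.935 = 0.0752; cost = 7.5749%.
Term loan: weight = 1946/8228.935 = 0.2365; after-tax cost = 3.2% × (1 − 16%) = 2.6880%.
WACC = 0.6884 × 10.6244% + 0.0752 × 7.5749% + 0.2365 × 2.6880% = 8.5184%.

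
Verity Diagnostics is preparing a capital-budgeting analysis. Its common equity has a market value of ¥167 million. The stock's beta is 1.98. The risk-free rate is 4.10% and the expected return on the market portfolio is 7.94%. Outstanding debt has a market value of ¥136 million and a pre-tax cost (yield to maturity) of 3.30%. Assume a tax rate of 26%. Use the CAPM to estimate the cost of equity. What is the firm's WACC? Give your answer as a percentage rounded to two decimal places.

7.55%

Market risk premium = 7.94% − 4.1% = 3.84%.
Cost of equity via CAPM: Re = 4.1% + 1.98 × 3.84% = 11.7032%.
Total capital V = 167 + 136 = 303.
Equity: weight = 167/303 = 0.5512; cost = 11.7032%.
Debt: weight = 136/303 = 0.4488; after-tax cost = 3.3% × (1 − 26%) = 2.4420%.
WACC = 0.5512 × 11.7032% + 0.4488 × 2.4420% = 7.5464%.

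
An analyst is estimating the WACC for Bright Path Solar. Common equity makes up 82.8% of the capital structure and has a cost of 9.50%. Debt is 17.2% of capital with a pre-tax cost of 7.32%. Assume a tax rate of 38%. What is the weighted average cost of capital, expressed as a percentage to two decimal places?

After-tax cost of debt = 7.32% × (1 − 38%) = 4.5384%.
WACC = 0.828 × 9.5000% + 0.172 × 4.5384% = 8.6466%.

8.65%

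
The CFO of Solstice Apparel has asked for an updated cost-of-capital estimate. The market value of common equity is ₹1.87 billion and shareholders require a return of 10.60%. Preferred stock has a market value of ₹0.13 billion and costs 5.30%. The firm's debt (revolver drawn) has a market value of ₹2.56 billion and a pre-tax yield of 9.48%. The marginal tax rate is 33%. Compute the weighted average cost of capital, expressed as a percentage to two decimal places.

Total capital V = 1.87 + 0.13 + 2.56 = 4.56.
Equity: weight = 1.87/4.56 = 0.4101; cost = 10.6%.
Preferred: weight = 0.13/4.56 = 0.0285; cost = 5.3%.
Revolver drawn: weight = 2.56/4.56 = 0.5614; after-tax cost = 9.48% × (1 − 33%) = 6.3516%.
WACC = 0.4101 × 10.6000% + 0.0285 × 5.3000% + 0.5614 × 6.3516% = 8.0638%.

8.06%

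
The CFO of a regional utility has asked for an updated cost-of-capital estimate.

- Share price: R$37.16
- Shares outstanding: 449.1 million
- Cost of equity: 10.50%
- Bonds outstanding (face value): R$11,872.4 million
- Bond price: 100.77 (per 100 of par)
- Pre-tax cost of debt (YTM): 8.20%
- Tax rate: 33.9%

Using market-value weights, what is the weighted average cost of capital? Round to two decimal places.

Market value of equity E = 37.16 × 449.1m = 16688.556m. Market value of debt D = 11872.4m × 100.77/100 = 11963.81748m.
Total capital V = 16688.556 + 11963.81748 = 28652.37348.
Equity: weight = 16688.556/28652.37348 = 0.5824; cost = 10.5%.
Bonds outstanding: weight = 11963.81748/28652.37348 = 0.4176; after-tax cost = 8.2% × (1 − 33.9%) = 5.4202%.
WACC = 0.5824 × 10.5000% + 0.4176 × 5.4202% = 8.3789%.

8.38%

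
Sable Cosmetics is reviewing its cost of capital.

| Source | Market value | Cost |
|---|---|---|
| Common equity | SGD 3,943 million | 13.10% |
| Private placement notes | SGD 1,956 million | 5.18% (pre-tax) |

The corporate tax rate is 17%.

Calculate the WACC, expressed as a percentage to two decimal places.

10.18%

Total capital V = 3943 + 1956 = 5899.
Equity: weight = 3943/5899 = 0.6684; cost = 13.1%.
Private placement notes: weight = 1956/5899 = 0.3316; after-tax cost = 5.18% × (1 − 17%) = 4.2994%.
WACC = 0.6684 × 13.1000% + 0.3316 × 4.2994% = 10.1819%.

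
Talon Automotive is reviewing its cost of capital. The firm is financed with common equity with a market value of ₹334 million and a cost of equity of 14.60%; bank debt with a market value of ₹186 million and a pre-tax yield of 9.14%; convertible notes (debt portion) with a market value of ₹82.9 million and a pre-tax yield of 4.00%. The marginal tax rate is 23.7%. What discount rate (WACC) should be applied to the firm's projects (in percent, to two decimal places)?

Total capital V = 334 + 186 + 82.9 = 602.9.
Equity: weight = 334/602.9 = 0.5540; cost = 14.6%.
Bank debt: weight = 186/602.9 = 0.3085; after-tax cost = 9.14% × (1 − 23.7%) = 6.9738%.
Convertible notes (debt portion): weight = 82.9/602.9 = 0.1375; after-tax cost = 4% × (1 − 23.7%) = 3.0520%.
WACC = 0.5540 × 14.6000% + 0.3085 × 6.9738% + 0.1375 × 3.0520% = 10.6594%.

10.66%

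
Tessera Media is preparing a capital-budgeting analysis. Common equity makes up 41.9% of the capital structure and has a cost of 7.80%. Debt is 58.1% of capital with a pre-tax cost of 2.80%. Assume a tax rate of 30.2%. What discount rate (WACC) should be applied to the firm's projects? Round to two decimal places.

4.40%

After-tax cost of debt = 2.8% × (1 − 30.2%) = 1.9544%.
WACC = 0.419 × 7.8000% + 0.581 × 1.9544% = 4.4037%.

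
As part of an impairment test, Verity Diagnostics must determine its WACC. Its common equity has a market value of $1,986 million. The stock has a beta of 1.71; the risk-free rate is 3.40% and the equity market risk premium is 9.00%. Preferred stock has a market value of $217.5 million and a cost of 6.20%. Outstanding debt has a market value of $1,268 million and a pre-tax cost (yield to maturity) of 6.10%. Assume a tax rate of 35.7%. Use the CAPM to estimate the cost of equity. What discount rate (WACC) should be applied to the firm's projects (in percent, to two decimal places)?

12.57%

Cost of equity via CAPM: Re = 3.4% + 1.71 × 9.0% = 18.7900%.
Total capital V = 1986 + 217.5 + 1268 = 3471.5.
Equity: weight = 1986/3471.5 = 0.5721; cost = 18.79%.
Preferred: weight = 217.5/3471.5 = 0.0627; cost = 6.2%.
Debt: weight = 1268/3471.5 = 0.3653; after-tax cost = 6.1% × (1 − 35.7%) = 3.9223%.
WACC = 0.5721 × 18.7900% + 0.0627 × 6.2000% + 0.3653 × 3.9223% = 12.5706%.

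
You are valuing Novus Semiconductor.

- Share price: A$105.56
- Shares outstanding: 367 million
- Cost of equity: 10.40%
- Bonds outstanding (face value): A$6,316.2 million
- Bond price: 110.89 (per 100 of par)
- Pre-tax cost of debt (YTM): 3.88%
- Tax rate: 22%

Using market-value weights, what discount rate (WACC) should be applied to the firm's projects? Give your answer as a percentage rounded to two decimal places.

9.27%

Market value of equity E = 105.56 × 367m = 38740.52m. Market value of debt D = 6316.2m × 110.89/100 = 7004.03418m.
Total capital V = 38740.52 + 7004.03418 = 45744.55418.
Equity: weight = 38740.52/45744.55418 = 0.8469; cost = 10.4%.
Bonds outstanding: weight = 7004.03418/45744.55418 = 0.1531; after-tax cost = 3.88% × (1 − 22%) = 3.0264%.
WACC = 0.8469 × 10.4000% + 0.1531 × 3.0264% = 9.2710%.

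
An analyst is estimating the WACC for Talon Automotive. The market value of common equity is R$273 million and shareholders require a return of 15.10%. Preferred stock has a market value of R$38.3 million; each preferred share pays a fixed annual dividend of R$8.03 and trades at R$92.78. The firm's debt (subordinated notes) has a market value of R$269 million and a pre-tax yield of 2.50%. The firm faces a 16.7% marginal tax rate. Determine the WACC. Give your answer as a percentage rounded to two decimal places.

8.64%

Cost of preferred: Rp = 8.03 / 92.78 = 8.6549%.
Total capital V = 273 + 38.3 + 269 = 580.3.
Equity: weight = 273/580.3 = 0.4704; cost = 15.1%.
Preferred: weight = 38.3/580.3 = 0.0660; cost = 8.6549%.
Subordinated notes: weight = 269/580.3 = 0.4636; after-tax cost = 2.5% × (1 − 16.7%) = 2.0825%.
WACC = 0.4704 × 15.1000% + 0.0660 × 8.6549% + 0.4636 × 2.0825% = 8.6403%.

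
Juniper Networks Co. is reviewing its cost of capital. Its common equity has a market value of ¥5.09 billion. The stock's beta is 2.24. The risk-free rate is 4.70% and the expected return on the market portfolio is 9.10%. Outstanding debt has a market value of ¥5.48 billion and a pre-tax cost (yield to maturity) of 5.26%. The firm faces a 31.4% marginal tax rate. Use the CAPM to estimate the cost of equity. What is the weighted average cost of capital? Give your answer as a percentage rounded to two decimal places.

8.88%

Market risk premium = 9.1% − 4.7% = 4.4%.
Cost of equity via CAPM: Re = 4.7% + 2.24 × 4.4% = 14.5560%.
Total capital V = 5.09 + 5.48 = 10.57.
Equity: weight = 5.09/10.57 = 0.4816; cost = 14.556%.
Debt: weight = 5.48/10.57 = 0.5184; after-tax cost = 5.26% × (1 − 31.4%) = 3.6084%.
WACC = 0.4816 × 14.5560% + 0.5184 × 3.6084% = 8.8802%.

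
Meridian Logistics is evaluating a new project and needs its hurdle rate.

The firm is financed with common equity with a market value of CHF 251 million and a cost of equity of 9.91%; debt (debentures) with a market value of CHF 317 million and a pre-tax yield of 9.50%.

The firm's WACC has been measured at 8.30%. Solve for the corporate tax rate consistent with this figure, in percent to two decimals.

Total capital V = 251 + 317 = 568.
Equity weight = 251/568 = 0.4419.
Debentures weight = 317/568 = 0.5581.
Equity contribution = 0.4419 × 9.91% = 4.3792%.
Debt contribution must be 8.3% − 4.3792% = 3.9208%.
0.5581 × 9.5% × (1 − T) = 3.9208%  ⇒  (1 − T) = 0.7395.
T = 26.0505%.

26.05%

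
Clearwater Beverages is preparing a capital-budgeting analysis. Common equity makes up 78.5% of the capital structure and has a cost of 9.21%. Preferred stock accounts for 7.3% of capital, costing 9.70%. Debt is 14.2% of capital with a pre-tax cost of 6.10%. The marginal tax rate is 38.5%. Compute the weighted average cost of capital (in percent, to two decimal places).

8.47%

After-tax cost of debt = 6.1% × (1 − 38.5%) = 3.7515%.
WACC = 0.785 × 9.2100% + 0.073 × 9.7000% + 0.142 × 3.7515% = 8.4707%.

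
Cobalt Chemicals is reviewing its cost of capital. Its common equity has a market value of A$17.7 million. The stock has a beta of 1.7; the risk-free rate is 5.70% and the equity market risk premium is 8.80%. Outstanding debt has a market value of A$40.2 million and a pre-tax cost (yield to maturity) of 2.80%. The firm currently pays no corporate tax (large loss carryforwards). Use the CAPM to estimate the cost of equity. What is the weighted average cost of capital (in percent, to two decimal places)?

Cost of equity via CAPM: Re = 5.7% + 1.7 × 8.8% = 20.6600%.
Total capital V = 17.7 + 40.2 = 57.9.
Equity: weight = 17.7/57.9 = 0.3057; cost = 20.66%.
Debt: weight = 40.2/57.9 = 0.6943; after-tax cost = 2.8% × (1 − 0%) = 2.8000%.
WACC = 0.3057 × 20.6600% + 0.6943 × 2.8000% = 8.2598%.

8.26%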